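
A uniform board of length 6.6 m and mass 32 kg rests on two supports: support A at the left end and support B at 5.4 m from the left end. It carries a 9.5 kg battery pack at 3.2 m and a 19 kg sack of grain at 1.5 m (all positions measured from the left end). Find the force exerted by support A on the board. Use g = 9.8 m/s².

R_A ≈ 294 N

Taking torques about support B:
Beam weight: 32 × 9.8 = 313.6 N down at 3.3 m → arm 2.1 m, τ = 313.6 × 2.1 = 658.6 N·m counterclockwise.
Battery pack: 9.5 × 9.8 = 93.1 N down at 3.2 m → arm 2.2 m, τ = 93.1 × 2.2 = 204.8 N·m counterclockwise.
Sack of grain: 19 × 9.8 = 186.2 N down at 1.5 m → arm 3.9 m, τ = 186.2 × 3.9 = 726.2 N·m counterclockwise.
Net load moment about support B = 1590 N·m counterclockwise.
Reaction R at support A is upward at 0 m, arm 5.4 m → moment R × 5.4 clockwise.
Balancing moments: R × 5.4 = 1590, giving R = 294 N.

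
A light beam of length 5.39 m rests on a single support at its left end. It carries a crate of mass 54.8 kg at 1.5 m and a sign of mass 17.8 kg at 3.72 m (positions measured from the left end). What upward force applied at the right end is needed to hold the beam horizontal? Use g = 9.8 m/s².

F ≈ 270 N

Choose the left end as the axis so the unknown pivot reaction has zero arm there.
Crate: 54.8 × 9.8 = 537 N down at 1.5 m → arm 1.5 m, τ = 537 × 1.5 = 805.5 N·m clockwise.
Sign: 17.8 × 9.8 = 174.4 N down at 3.72 m → arm 3.72 m, τ = 174.4 × 3.72 = 648.8 N·m clockwise.
Net moment of the loads = 1454 N·m clockwise.
The upward force F acts at the right end, arm 5.39 m, giving F × 5.39 counterclockwise.
Στ = 0 ⇒ F × 5.39 = 1454 ⇒ F = 1454 / 5.39 = 270 N.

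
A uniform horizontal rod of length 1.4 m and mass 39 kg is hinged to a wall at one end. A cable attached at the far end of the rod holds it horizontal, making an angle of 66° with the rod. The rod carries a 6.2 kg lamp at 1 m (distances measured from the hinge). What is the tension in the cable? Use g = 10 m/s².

T ≈ 262 N

Take moments about the hinge.
Beam weight: 39 × 10 = 390 N down at 0.7 m → arm 0.7 m, τ = 390 × 0.7 = 273 N·m clockwise.
Lamp: 6.2 × 10 = 62 N down at 1 m → arm 1 m, τ = 62 × 1 = 62 N·m clockwise.
Total clockwise load moment = 335 N·m.
The cable tension T acts at 1.4 m; only its component perpendicular to the rod, T sinθ, produces torque. sin 66° = 0.9135.
Balancing moments: T × 1.4 × 0.9135 = 335, giving T = 335 / 1.279 = 262 N.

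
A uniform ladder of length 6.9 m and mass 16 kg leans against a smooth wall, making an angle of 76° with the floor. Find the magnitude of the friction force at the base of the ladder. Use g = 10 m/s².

Take moments about the foot of the ladder.
Ladder weight 16×10 = 160 N acts at 3.45 m along the ladder; its horizontal arm is 3.45·cos76° = 0.8346 m → τ = 133.5 N·m clockwise.
Wall normal N acts horizontally at the top; its moment arm is the height L sinθ = 6.9·sin76° = 6.695 m, counterclockwise.
Setting net torque to zero: N × 6.695 = 133.5 → N = 19.9 N.
ΣFx = 0: friction at the foot balances the wall's push, so f = N_wall = 19.9 N.

f ≈ 19.9 N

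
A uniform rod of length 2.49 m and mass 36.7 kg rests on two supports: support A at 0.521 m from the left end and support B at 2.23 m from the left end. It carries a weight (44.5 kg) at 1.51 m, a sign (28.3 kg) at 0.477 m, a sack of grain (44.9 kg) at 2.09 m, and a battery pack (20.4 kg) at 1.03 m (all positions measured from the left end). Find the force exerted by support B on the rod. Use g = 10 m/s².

Taking torques about support A:
Beam weight: 36.7 × 10 = 367 N down at 1.245 m → arm 0.724 m, τ = 367 × 0.724 = 265.7 N·m clockwise.
Weight: 44.5 × 10 = 445 N down at 1.51 m → arm 0.989 m, τ = 445 × 0.989 = 440.1 N·m clockwise.
Sign: 28.3 × 10 = 283 N down at 0.477 m → arm 0.044 m, τ = 283 × 0.044 = 12.45 N·m counterclockwise.
Sack of grain: 44.9 × 10 = 449 N down at 2.09 m → arm 1.569 m, τ = 449 × 1.569 = 704.5 N·m clockwise.
Battery pack: 20.4 × 10 = 204 N down at 1.03 m → arm 0.509 m, τ = 204 × 0.509 = 103.8 N·m clockwise.
Net load moment about support A = 1502 N·m clockwise.
Reaction R at support B is upward at 2.23 m, arm 1.709 m → moment R × 1.709 counterclockwise.
Setting net torque to zero: R × 1.709 = 1502 → R = 879 N.

R_B ≈ 879 N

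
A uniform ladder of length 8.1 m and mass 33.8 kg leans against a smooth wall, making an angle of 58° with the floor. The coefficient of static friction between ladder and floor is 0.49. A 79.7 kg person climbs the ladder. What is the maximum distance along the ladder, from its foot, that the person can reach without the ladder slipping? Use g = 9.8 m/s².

Sum moments about the foot of the ladder (the floor normal and friction both act there and drop out).
Ladder weight 33.8×9.8 = 331.2 N acts at 4.05 m along the ladder; its horizontal arm is 4.05·cos58° = 2.146 m → τ = 710.8 N·m clockwise.
Person weight 79.7×9.8 = 781.1 N at distance d → arm d·cos58° → τ = 781.1·d·0.5299 clockwise.
Wall normal N at the top has arm L sinθ = 6.869 m counterclockwise, so Στ = 0 gives N·6.869 = 710.8 + 413.9·d.
ΣFy = 0 ⇒ N_floor = 1112 N, so the maximum friction is μ_s·N_floor = 0.49×1112 = 544.9 N. ΣFx = 0 ⇒ N_wall = f, so at the slipping point N = 544.9 N.
Substituting: 544.9×6.869 = 710.8 + 413.9·d ⇒ d = (3743 − 710.8) / 413.9 = 7.33 m.

d ≈ 7.33 m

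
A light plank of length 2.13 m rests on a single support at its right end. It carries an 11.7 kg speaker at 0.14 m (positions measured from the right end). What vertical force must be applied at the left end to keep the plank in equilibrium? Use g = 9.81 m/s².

F ≈ 7.54 N

Choose the right end as the axis so the unknown pivot reaction has zero arm there.
Speaker: 11.7 × 9.81 = 114.8 N down at 0.14 m → arm 0.14 m, τ = 114.8 × 0.14 = 16.07 N·m counterclockwise.
Net moment of the loads = 16.07 N·m counterclockwise.
The upward force F acts at the left end, arm 2.13 m, giving F × 2.13 clockwise.
Στ = 0 ⇒ F × 2.13 = 16.07 ⇒ F = 16.07 / 2.13 = 7.54 N.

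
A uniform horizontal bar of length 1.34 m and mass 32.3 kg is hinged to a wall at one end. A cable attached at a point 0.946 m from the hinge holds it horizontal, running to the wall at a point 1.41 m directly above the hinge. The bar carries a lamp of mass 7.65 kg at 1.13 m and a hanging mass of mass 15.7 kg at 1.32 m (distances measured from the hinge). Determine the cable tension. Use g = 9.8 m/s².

Taking torques about the hinge:
Beam weight: 32.3 × 9.8 = 316.5 N down at 0.67 m → arm 0.67 m, τ = 316.5 × 0.67 = 212.1 N·m clockwise.
Lamp: 7.65 × 9.8 = 74.97 N down at 1.13 m → arm 1.13 m, τ = 74.97 × 1.13 = 84.72 N·m clockwise.
Hanging mass: 15.7 × 9.8 = 153.9 N down at 1.32 m → arm 1.32 m, τ = 153.9 × 1.32 = 203.1 N·m clockwise.
Total clockwise load moment = 499.9 N·m.
The cable tension T acts at 0.946 m; only its component perpendicular to the bar, T sinθ, produces torque. sinθ = h/√(h²+d²) = 1.41/√(1.41²+0.946²) = 0.8304.
Setting net torque to zero: T × 0.946 × 0.8304 = 499.9 → T = 499.9 / 0.7856 = 636 N.

T ≈ 636 N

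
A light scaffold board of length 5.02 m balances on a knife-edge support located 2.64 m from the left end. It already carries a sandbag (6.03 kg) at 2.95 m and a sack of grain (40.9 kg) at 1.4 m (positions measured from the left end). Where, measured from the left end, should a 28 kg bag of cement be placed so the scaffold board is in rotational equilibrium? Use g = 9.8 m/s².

Choose the knife-edge support (at 2.64 m from the left end) as the axis so the support reaction has zero arm there.
Sandbag: 6.03 × 9.8 = 59.09 N down at 2.95 m → arm 0.31 m, τ = 59.09 × 0.31 = 18.32 N·m clockwise.
Sack of grain: 40.9 × 9.8 = 400.8 N down at 1.4 m → arm 1.24 m, τ = 400.8 × 1.24 = 497 N·m counterclockwise.
Net moment of existing loads = 478.7 N·m counterclockwise.
The bag of cement weighs 28 × 9.8 = 274.4 N and must supply an equal clockwise moment, so its lever arm about the knife-edge support is 478.7 / 274.4 = 1.74 m.
That puts it at 2.64 + 1.74 = 4.38 m from the left end.

x ≈ 4.38 m from the left end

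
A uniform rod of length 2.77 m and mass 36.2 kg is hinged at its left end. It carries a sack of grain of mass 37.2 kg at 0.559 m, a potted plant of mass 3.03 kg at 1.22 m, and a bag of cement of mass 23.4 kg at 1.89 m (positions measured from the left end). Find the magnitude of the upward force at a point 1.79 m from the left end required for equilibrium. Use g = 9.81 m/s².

F ≈ 651 N

Sum moments about the left end (the unknown pivot reaction has zero arm there).
Beam weight: 36.2 × 9.81 = 355.1 N down at 1.385 m → arm 1.385 m, τ = 355.1 × 1.385 = 491.8 N·m clockwise.
Sack of grain: 37.2 × 9.81 = 364.9 N down at 0.559 m → arm 0.559 m, τ = 364.9 × 0.559 = 204 N·m clockwise.
Potted plant: 3.03 × 9.81 = 29.72 N down at 1.22 m → arm 1.22 m, τ = 29.72 × 1.22 = 36.26 N·m clockwise.
Bag of cement: 23.4 × 9.81 = 229.6 N down at 1.89 m → arm 1.89 m, τ = 229.6 × 1.89 = 433.9 N·m clockwise.
Net moment of the loads = 1166 N·m clockwise.
The upward force F acts at a point 1.79 m from the left end, arm 1.79 m, giving F × 1.79 counterclockwise.
Balancing moments: F × 1.79 = 1166, giving F = 1166 / 1.79 = 651 N.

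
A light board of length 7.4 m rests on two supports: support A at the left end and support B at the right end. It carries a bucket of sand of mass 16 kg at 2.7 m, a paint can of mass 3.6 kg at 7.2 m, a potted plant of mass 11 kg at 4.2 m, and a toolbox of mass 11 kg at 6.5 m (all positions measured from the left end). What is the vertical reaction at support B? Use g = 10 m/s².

R_B ≈ 252 N

Sum moments about support A (its reaction then has zero moment arm).
Bucket of sand: 16 × 10 = 160 N down at 2.7 m → arm 2.7 m, τ = 160 × 2.7 = 432 N·m clockwise.
Paint can: 3.6 × 10 = 36 N down at 7.2 m → arm 7.2 m, τ = 36 × 7.2 = 259.2 N·m clockwise.
Potted plant: 11 × 10 = 110 N down at 4.2 m → arm 4.2 m, τ = 110 × 4.2 = 462 N·m clockwise.
Toolbox: 11 × 10 = 110 N down at 6.5 m → arm 6.5 m, τ = 110 × 6.5 = 715 N·m clockwise.
Net load moment about support A = 1868 N·m clockwise.
Reaction R at support B is upward at 7.4 m, arm 7.4 m → moment R × 7.4 counterclockwise.
Στ = 0 ⇒ R × 7.4 = 1868 ⇒ R = 252 N.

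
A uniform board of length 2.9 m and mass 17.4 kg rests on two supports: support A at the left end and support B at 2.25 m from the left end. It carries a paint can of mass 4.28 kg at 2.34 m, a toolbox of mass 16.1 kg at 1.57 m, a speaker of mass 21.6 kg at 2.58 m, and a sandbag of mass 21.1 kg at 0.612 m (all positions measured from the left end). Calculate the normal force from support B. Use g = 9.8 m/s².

About support A:
Beam weight: 17.4 × 9.8 = 170.5 N down at 1.45 m → arm 1.45 m, τ = 170.5 × 1.45 = 247.2 N·m clockwise.
Paint can: 4.28 × 9.8 = 41.94 N down at 2.34 m → arm 2.34 m, τ = 41.94 × 2.34 = 98.14 N·m clockwise.
Toolbox: 16.1 × 9.8 = 157.8 N down at 1.57 m → arm 1.57 m, τ = 157.8 × 1.57 = 247.7 N·m clockwise.
Speaker: 21.6 × 9.8 = 211.7 N down at 2.58 m → arm 2.58 m, τ = 211.7 × 2.58 = 546.2 N·m clockwise.
Sandbag: 21.1 × 9.8 = 206.8 N down at 0.612 m → arm 0.612 m, τ = 206.8 × 0.612 = 126.6 N·m clockwise.
Net load moment about support A = 1266 N·m clockwise.
Reaction R at support B is upward at 2.25 m, arm 2.25 m → moment R × 2.25 counterclockwise.
Balancing moments: R × 2.25 = 1266, giving R = 563 N.

R_B ≈ 563 N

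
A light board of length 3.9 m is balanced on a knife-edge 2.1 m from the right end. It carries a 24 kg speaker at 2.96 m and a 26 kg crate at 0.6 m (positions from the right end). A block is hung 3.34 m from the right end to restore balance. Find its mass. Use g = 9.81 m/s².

About the knife-edge (at 2.1 m from the right end):
Speaker: 24 × 9.81 = 235.4 N down at 2.96 m → arm 0.86 m, τ = 235.4 × 0.86 = 202.4 N·m counterclockwise.
Crate: 26 × 9.81 = 255.1 N down at 0.6 m → arm 1.5 m, τ = 255.1 × 1.5 = 382.6 N·m clockwise.
Net moment of known loads = 180.2 N·m clockwise.
An unknown mass m at 3.34 m has arm 1.24 m; its moment is m·g·1.24 counterclockwise.
Balancing moments: m × 9.81 × 1.24 = 180.2, giving m = 180.2 / (9.81 × 1.24) = 14.8 kg.

m ≈ 14.8 kg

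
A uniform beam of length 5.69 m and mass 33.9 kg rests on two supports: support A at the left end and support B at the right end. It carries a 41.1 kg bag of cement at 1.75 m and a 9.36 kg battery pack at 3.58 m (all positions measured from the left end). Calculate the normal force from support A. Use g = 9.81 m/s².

R_A ≈ 480 N

Taking torques about support B:
Beam weight: 33.9 × 9.81 = 332.6 N down at 2.845 m → arm 2.845 m, τ = 332.6 × 2.845 = 946.2 N·m counterclockwise.
Bag of cement: 41.1 × 9.81 = 403.2 N down at 1.75 m → arm 3.94 m, τ = 403.2 × 3.94 = 1589 N·m counterclockwise.
Battery pack: 9.36 × 9.81 = 91.82 N down at 3.58 m → arm 2.11 m, τ = 91.82 × 2.11 = 193.7 N·m counterclockwise.
Net load moment about support B = 2729 N·m counterclockwise.
Reaction R at support A is upward at 0 m, arm 5.69 m → moment R × 5.69 clockwise.
Balancing moments: R × 5.69 = 2729, giving R = 480 N.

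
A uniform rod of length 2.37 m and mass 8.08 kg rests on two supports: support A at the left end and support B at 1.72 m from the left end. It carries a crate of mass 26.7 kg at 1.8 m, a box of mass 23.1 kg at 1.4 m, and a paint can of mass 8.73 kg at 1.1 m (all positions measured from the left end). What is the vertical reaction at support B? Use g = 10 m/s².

Taking torques about support A:
Beam weight: 8.08 × 10 = 80.8 N down at 1.185 m → arm 1.185 m, τ = 80.8 × 1.185 = 95.75 N·m clockwise.
Crate: 26.7 × 10 = 267 N down at 1.8 m → arm 1.8 m, τ = 267 × 1.8 = 480.6 N·m clockwise.
Box: 23.1 × 10 = 231 N down at 1.4 m → arm 1.4 m, τ = 231 × 1.4 = 323.4 N·m clockwise.
Paint can: 8.73 × 10 = 87.3 N down at 1.1 m → arm 1.1 m, τ = 87.3 × 1.1 = 96.03 N·m clockwise.
Net load moment about support A = 995.8 N·m clockwise.
Reaction R at support B is upward at 1.72 m, arm 1.72 m → moment R × 1.72 counterclockwise.
For rotational equilibrium, R × 1.72 = 995.8, so R = 579 N.

R_B ≈ 579 N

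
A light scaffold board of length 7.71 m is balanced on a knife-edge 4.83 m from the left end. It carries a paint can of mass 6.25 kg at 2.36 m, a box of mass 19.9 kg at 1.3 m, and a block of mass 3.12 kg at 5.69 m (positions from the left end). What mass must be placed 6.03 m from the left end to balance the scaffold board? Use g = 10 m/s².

Sum moments about the knife-edge (at 4.83 m from the left end) (the support reaction has zero arm there).
Paint can: 6.25 × 10 = 62.5 N down at 2.36 m → arm 2.47 m, τ = 62.5 × 2.47 = 154.4 N·m counterclockwise.
Box: 19.9 × 10 = 199 N down at 1.3 m → arm 3.53 m, τ = 199 × 3.53 = 702.5 N·m counterclockwise.
Block: 3.12 × 10 = 31.2 N down at 5.69 m → arm 0.86 m, τ = 31.2 × 0.86 = 26.83 N·m clockwise.
Net moment of known loads = 830.1 N·m counterclockwise.
An unknown mass m at 6.03 m has arm 1.2 m; its moment is m·g·1.2 clockwise.
Στ = 0 ⇒ m × 10 × 1.2 = 830.1 ⇒ m = 830.1 / (10 × 1.2) = 69.2 kg.

m ≈ 69.2 kg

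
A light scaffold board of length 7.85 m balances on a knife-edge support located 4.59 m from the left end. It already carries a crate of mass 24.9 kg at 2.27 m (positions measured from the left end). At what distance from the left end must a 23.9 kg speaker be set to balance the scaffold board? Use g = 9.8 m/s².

Sum moments about the knife-edge support (at 4.59 m from the left end) (the support reaction has zero arm there).
Crate: 24.9 × 9.8 = 244 N down at 2.27 m → arm 2.32 m, τ = 244 × 2.32 = 566.1 N·m counterclockwise.
Net moment of existing loads = 566.1 N·m counterclockwise.
The speaker weighs 23.9 × 9.8 = 234.2 N and must supply an equal clockwise moment, so its lever arm about the knife-edge support is 566.1 / 234.2 = 2.42 m.
That puts it at 4.59 + 2.42 = 7.01 m from the left end.

x ≈ 7.01 m from the left end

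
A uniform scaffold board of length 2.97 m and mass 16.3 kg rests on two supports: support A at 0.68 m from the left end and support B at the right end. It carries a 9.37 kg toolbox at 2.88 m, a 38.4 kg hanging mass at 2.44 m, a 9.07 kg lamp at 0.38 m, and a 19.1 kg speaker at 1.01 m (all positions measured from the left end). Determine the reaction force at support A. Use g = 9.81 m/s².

About support B:
Beam weight: 16.3 × 9.81 = 159.9 N down at 1.485 m → arm 1.485 m, τ = 159.9 × 1.485 = 237.5 N·m counterclockwise.
Toolbox: 9.37 × 9.81 = 91.92 N down at 2.88 m → arm 0.09 m, τ = 91.92 × 0.09 = 8.273 N·m counterclockwise.
Hanging mass: 38.4 × 9.81 = 376.7 N down at 2.44 m → arm 0.53 m, τ = 376.7 × 0.53 = 199.7 N·m counterclockwise.
Lamp: 9.07 × 9.81 = 88.98 N down at 0.38 m → arm 2.59 m, τ = 88.98 × 2.59 = 230.5 N·m counterclockwise.
Speaker: 19.1 × 9.81 = 187.4 N down at 1.01 m → arm 1.96 m, τ = 187.4 × 1.96 = 367.3 N·m counterclockwise.
Net load moment about support B = 1043 N·m counterclockwise.
Reaction R at support A is upward at 0.68 m, arm 2.29 m → moment R × 2.29 clockwise.
Setting net torque to zero: R × 2.29 = 1043 → R = 455 N.

R_A ≈ 455 N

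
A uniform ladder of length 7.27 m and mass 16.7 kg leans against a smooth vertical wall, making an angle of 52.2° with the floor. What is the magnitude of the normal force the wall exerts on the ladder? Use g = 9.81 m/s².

N_wall ≈ 63.5 N

Choose the foot of the ladder as the axis so the floor normal and friction both act there and drop out.
Ladder weight 16.7×9.81 = 163.8 N acts at 3.635 m along the ladder; its horizontal arm is 3.635·cos52.2° = 2.228 m → τ = 364.9 N·m clockwise.
Wall normal N acts horizontally at the top; its moment arm is the height L sinθ = 7.27·sin52.2° = 5.744 m, counterclockwise.
Balancing moments: N × 5.744 = 364.9, giving N = 63.5 N.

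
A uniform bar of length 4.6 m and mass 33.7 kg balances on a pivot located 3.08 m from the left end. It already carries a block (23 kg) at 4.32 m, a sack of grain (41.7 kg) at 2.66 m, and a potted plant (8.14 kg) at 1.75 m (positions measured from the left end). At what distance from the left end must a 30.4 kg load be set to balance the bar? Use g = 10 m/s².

About the pivot (at 3.08 m from the left end):
Beam weight: 33.7 × 10 = 337 N down at 2.3 m → arm 0.78 m, τ = 337 × 0.78 = 262.9 N·m counterclockwise.
Block: 23 × 10 = 230 N down at 4.32 m → arm 1.24 m, τ = 230 × 1.24 = 285.2 N·m clockwise.
Sack of grain: 41.7 × 10 = 417 N down at 2.66 m → arm 0.42 m, τ = 417 × 0.42 = 175.1 N·m counterclockwise.
Potted plant: 8.14 × 10 = 81.4 N down at 1.75 m → arm 1.33 m, τ = 81.4 × 1.33 = 108.3 N·m counterclockwise.
Net moment of existing loads = 261.1 N·m counterclockwise.
The load weighs 30.4 × 10 = 304 N and must supply an equal clockwise moment, so its lever arm about the pivot is 261.1 / 304 = 0.859 m.
That puts it at 3.08 + 0.859 = 3.94 m from the left end.

x ≈ 3.94 m from the left end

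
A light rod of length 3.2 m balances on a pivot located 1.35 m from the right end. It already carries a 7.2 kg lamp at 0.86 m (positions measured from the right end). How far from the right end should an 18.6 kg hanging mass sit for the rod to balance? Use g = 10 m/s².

x ≈ 1.54 m from the right end

About the pivot (at 1.35 m from the right end):
Lamp: 7.2 × 10 = 72 N down at 0.86 m → arm 0.49 m, τ = 72 × 0.49 = 35.28 N·m clockwise.
Net moment of existing loads = 35.28 N·m clockwise.
The hanging mass weighs 18.6 × 10 = 186 N and must supply an equal counterclockwise moment, so its lever arm about the pivot is 35.28 / 186 = 0.19 m.
That puts it at 1.35 + 0.19 = 1.54 m from the right end.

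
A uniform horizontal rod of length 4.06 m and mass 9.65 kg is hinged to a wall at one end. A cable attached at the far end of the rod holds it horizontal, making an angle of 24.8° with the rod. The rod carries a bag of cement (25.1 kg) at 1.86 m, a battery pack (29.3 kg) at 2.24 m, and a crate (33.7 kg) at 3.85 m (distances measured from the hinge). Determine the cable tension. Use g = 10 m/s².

Choose the hinge as the axis so the unknown hinge reaction has zero arm there.
Beam weight: 9.65 × 10 = 96.5 N down at 2.03 m → arm 2.03 m, τ = 96.5 × 2.03 = 195.9 N·m clockwise.
Bag of cement: 25.1 × 10 = 251 N down at 1.86 m → arm 1.86 m, τ = 251 × 1.86 = 466.9 N·m clockwise.
Battery pack: 29.3 × 10 = 293 N down at 2.24 m → arm 2.24 m, τ = 293 × 2.24 = 656.3 N·m clockwise.
Crate: 33.7 × 10 = 337 N down at 3.85 m → arm 3.85 m, τ = 337 × 3.85 = 1297 N·m clockwise.
Total clockwise load moment = 2616 N·m.
The cable tension T acts at 4.06 m; only its component perpendicular to the rod, T sinθ, produces torque. sin 24.8° = 0.4195.
Setting net torque to zero: T × 4.06 × 0.4195 = 2616 → T = 2616 / 1.703 = 1540 N.

T ≈ 1540 N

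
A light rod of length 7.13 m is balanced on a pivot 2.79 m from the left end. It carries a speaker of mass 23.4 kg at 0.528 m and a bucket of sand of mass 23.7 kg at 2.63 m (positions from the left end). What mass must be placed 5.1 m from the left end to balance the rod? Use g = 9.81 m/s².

About the pivot (at 2.79 m from the left end):
Speaker: 23.4 × 9.81 = 229.6 N down at 0.528 m → arm 2.262 m, τ = 229.6 × 2.262 = 519.4 N·m counterclockwise.
Bucket of sand: 23.7 × 9.81 = 232.5 N down at 2.63 m → arm 0.16 m, τ = 232.5 × 0.16 = 37.2 N·m counterclockwise.
Net moment of known loads = 556.6 N·m counterclockwise.
An unknown mass m at 5.1 m has arm 2.31 m; its moment is m·g·2.31 clockwise.
For rotational equilibrium, m × 9.81 × 2.31 = 556.6, so m = 556.6 / (9.81 × 2.31) = 24.6 kg.

m ≈ 24.6 kg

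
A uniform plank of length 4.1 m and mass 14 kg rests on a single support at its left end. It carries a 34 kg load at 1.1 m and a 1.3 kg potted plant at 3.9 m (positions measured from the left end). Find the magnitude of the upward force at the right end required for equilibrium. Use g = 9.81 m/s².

F ≈ 170 N

Take moments about the left end.
Beam weight: 14 × 9.81 = 137.3 N down at 2.05 m → arm 2.05 m, τ = 137.3 × 2.05 = 281.5 N·m clockwise.
Load: 34 × 9.81 = 333.5 N down at 1.1 m → arm 1.1 m, τ = 333.5 × 1.1 = 366.9 N·m clockwise.
Potted plant: 1.3 × 9.81 = 12.75 N down at 3.9 m → arm 3.9 m, τ = 12.75 × 3.9 = 49.73 N·m clockwise.
Net moment of the loads = 698.1 N·m clockwise.
The upward force F acts at the right end, arm 4.1 m, giving F × 4.1 counterclockwise.
Στ = 0 ⇒ F × 4.1 = 698.1 ⇒ F = 698.1 / 4.1 = 170 N.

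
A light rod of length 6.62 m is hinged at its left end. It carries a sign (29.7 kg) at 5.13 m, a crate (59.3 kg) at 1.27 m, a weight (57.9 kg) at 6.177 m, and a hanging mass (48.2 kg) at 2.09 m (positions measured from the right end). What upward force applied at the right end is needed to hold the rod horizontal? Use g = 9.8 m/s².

About the left end:
Sign: 29.7 × 9.8 = 291.1 N down at 5.13 m → arm 1.49 m, τ = 291.1 × 1.49 = 433.7 N·m clockwise.
Crate: 59.3 × 9.8 = 581.1 N down at 1.27 m → arm 5.35 m, τ = 581.1 × 5.35 = 3109 N·m clockwise.
Weight: 57.9 × 9.8 = 567.4 N down at 6.177 m → arm 0.443 m, τ = 567.4 × 0.443 = 251.4 N·m clockwise.
Hanging mass: 48.2 × 9.8 = 472.4 N down at 2.09 m → arm 4.53 m, τ = 472.4 × 4.53 = 2140 N·m clockwise.
Net moment of the loads = 5934 N·m clockwise.
The upward force F acts at the right end, arm 6.62 m, giving F × 6.62 counterclockwise.
For rotational equilibrium, F × 6.62 = 5934, so F = 5934 / 6.62 = 896 N.

F ≈ 896 N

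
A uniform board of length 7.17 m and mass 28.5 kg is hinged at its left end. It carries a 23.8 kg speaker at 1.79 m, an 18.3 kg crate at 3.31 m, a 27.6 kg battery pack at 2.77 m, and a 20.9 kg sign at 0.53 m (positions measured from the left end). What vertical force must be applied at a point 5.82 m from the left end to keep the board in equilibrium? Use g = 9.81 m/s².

Choose the left end as the axis so the unknown pivot reaction has zero arm there.
Beam weight: 28.5 × 9.81 = 279.6 N down at 3.585 m → arm 3.585 m, τ = 279.6 × 3.585 = 1002 N·m clockwise.
Speaker: 23.8 × 9.81 = 233.5 N down at 1.79 m → arm 1.79 m, τ = 233.5 × 1.79 = 418 N·m clockwise.
Crate: 18.3 × 9.81 = 179.5 N down at 3.31 m → arm 3.31 m, τ = 179.5 × 3.31 = 594.1 N·m clockwise.
Battery pack: 27.6 × 9.81 = 270.8 N down at 2.77 m → arm 2.77 m, τ = 270.8 × 2.77 = 750.1 N·m clockwise.
Sign: 20.9 × 9.81 = 205 N down at 0.53 m → arm 0.53 m, τ = 205 × 0.53 = 108.7 N·m clockwise.
Net moment of the loads = 2873 N·m clockwise.
The upward force F acts at a point 5.82 m from the left end, arm 5.82 m, giving F × 5.82 counterclockwise.
Setting net torque to zero: F × 5.82 = 2873 → F = 2873 / 5.82 = 494 N.

F ≈ 494 N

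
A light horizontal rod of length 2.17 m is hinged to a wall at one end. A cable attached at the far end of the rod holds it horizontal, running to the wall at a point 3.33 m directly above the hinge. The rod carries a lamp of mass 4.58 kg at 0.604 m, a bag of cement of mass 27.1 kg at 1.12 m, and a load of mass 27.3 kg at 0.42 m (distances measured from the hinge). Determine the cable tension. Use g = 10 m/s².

T ≈ 245 N

Sum moments about the hinge (the unknown hinge reaction has zero arm there).
Lamp: 4.58 × 10 = 45.8 N down at 0.604 m → arm 0.604 m, τ = 45.8 × 0.604 = 27.66 N·m clockwise.
Bag of cement: 27.1 × 10 = 271 N down at 1.12 m → arm 1.12 m, τ = 271 × 1.12 = 303.5 N·m clockwise.
Load: 27.3 × 10 = 273 N down at 0.42 m → arm 0.42 m, τ = 273 × 0.42 = 114.7 N·m clockwise.
Total clockwise load moment = 445.9 N·m.
The cable tension T acts at 2.17 m; only its component perpendicular to the rod, T sinθ, produces torque. sinθ = h/√(h²+d²) = 3.33/√(3.33²+2.17²) = 0.8378.
Balancing moments: T × 2.17 × 0.8378 = 445.9, giving T = 445.9 / 1.818 = 245 N.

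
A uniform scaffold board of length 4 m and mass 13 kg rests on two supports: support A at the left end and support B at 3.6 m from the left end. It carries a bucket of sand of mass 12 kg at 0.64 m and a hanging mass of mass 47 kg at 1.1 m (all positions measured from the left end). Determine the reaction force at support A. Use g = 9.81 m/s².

R_A ≈ 474 N

Taking torques about support B:
Beam weight: 13 × 9.81 = 127.5 N down at 2 m → arm 1.6 m, τ = 127.5 × 1.6 = 204 N·m counterclockwise.
Bucket of sand: 12 × 9.81 = 117.7 N down at 0.64 m → arm 2.96 m, τ = 117.7 × 2.96 = 348.4 N·m counterclockwise.
Hanging mass: 47 × 9.81 = 461.1 N down at 1.1 m → arm 2.5 m, τ = 461.1 × 2.5 = 1153 N·m counterclockwise.
Net load moment about support B = 1705 N·m counterclockwise.
Reaction R at support A is upward at 0 m, arm 3.6 m → moment R × 3.6 clockwise.
Στ = 0 ⇒ R × 3.6 = 1705 ⇒ R = 474 N.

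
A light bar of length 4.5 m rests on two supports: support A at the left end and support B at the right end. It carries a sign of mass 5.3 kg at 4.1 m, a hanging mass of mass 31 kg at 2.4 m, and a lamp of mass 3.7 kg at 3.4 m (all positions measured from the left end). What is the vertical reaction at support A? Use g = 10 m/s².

Taking torques about support B:
Sign: 5.3 × 10 = 53 N down at 4.1 m → arm 0.4 m, τ = 53 × 0.4 = 21.2 N·m counterclockwise.
Hanging mass: 31 × 10 = 310 N down at 2.4 m → arm 2.1 m, τ = 310 × 2.1 = 651 N·m counterclockwise.
Lamp: 3.7 × 10 = 37 N down at 3.4 m → arm 1.1 m, τ = 37 × 1.1 = 40.7 N·m counterclockwise.
Net load moment about support B = 712.9 N·m counterclockwise.
Reaction R at support A is upward at 0 m, arm 4.5 m → moment R × 4.5 clockwise.
Setting net torque to zero: R × 4.5 = 712.9 → R = 158 N.

R_A ≈ 158 N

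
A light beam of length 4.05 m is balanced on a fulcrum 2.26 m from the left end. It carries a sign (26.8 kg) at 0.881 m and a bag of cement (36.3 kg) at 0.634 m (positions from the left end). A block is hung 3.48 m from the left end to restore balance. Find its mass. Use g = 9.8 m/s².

Taking torques about the fulcrum (at 2.26 m from the left end):
Sign: 26.8 × 9.8 = 262.6 N down at 0.881 m → arm 1.379 m, τ = 262.6 × 1.379 = 362.1 N·m counterclockwise.
Bag of cement: 36.3 × 9.8 = 355.7 N down at 0.634 m → arm 1.626 m, τ = 355.7 × 1.626 = 578.4 N·m counterclockwise.
Net moment of known loads = 940.5 N·m counterclockwise.
An unknown mass m at 3.48 m has arm 1.22 m; its moment is m·g·1.22 clockwise.
For rotational equilibrium, m × 9.8 × 1.22 = 940.5, so m = 940.5 / (9.8 × 1.22) = 78.7 kg.

m ≈ 78.7 kg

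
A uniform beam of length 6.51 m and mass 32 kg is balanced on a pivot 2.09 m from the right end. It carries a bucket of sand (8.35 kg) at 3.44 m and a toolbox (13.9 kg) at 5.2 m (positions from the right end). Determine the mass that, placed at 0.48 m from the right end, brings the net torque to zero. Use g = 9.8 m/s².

m ≈ 57 kg

About the pivot (at 2.09 m from the right end):
Beam weight: 32 × 9.8 = 313.6 N down at 3.255 m → arm 1.165 m, τ = 313.6 × 1.165 = 365.3 N·m counterclockwise.
Bucket of sand: 8.35 × 9.8 = 81.83 N down at 3.44 m → arm 1.35 m, τ = 81.83 × 1.35 = 110.5 N·m counterclockwise.
Toolbox: 13.9 × 9.8 = 136.2 N down at 5.2 m → arm 3.11 m, τ = 136.2 × 3.11 = 423.6 N·m counterclockwise.
Net moment of known loads = 899.4 N·m counterclockwise.
An unknown mass m at 0.48 m has arm 1.61 m; its moment is m·g·1.61 clockwise.
Balancing moments: m × 9.8 × 1.61 = 899.4, giving m = 899.4 / (9.8 × 1.61) = 57 kg.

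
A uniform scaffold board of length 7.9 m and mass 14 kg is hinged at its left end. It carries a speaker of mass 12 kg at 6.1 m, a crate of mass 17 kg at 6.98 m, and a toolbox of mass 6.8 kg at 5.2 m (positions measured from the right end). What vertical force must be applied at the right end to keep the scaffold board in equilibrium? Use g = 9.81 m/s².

Choose the left end as the axis so the unknown pivot reaction has zero arm there.
Beam weight: 14 × 9.81 = 137.3 N down at 3.95 m → arm 3.95 m, τ = 137.3 × 3.95 = 542.3 N·m clockwise.
Speaker: 12 × 9.81 = 117.7 N down at 6.1 m → arm 1.8 m, τ = 117.7 × 1.8 = 211.9 N·m clockwise.
Crate: 17 × 9.81 = 166.8 N down at 6.98 m → arm 0.92 m, τ = 166.8 × 0.92 = 153.5 N·m clockwise.
Toolbox: 6.8 × 9.81 = 66.71 N down at 5.2 m → arm 2.7 m, τ = 66.71 × 2.7 = 180.1 N·m clockwise.
Net moment of the loads = 1088 N·m clockwise.
The upward force F acts at the right end, arm 7.9 m, giving F × 7.9 counterclockwise.
Setting net torque to zero: F × 7.9 = 1088 → F = 1088 / 7.9 = 138 N.

F ≈ 138 N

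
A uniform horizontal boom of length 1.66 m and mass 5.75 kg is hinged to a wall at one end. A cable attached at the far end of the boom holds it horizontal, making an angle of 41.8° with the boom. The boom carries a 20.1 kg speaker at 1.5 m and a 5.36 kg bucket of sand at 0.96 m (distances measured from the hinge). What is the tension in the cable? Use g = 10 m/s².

Take moments about the hinge.
Beam weight: 5.75 × 10 = 57.5 N down at 0.83 m → arm 0.83 m, τ = 57.5 × 0.83 = 47.72 N·m clockwise.
Speaker: 20.1 × 10 = 201 N down at 1.5 m → arm 1.5 m, τ = 201 × 1.5 = 301.5 N·m clockwise.
Bucket of sand: 5.36 × 10 = 53.6 N down at 0.96 m → arm 0.96 m, τ = 53.6 × 0.96 = 51.46 N·m clockwise.
Total clockwise load moment = 400.7 N·m.
The cable tension T acts at 1.66 m; only its component perpendicular to the boom, T sinθ, produces torque. sin 41.8° = 0.6665.
Balancing moments: T × 1.66 × 0.6665 = 400.7, giving T = 400.7 / 1.106 = 362 N.

T ≈ 362 N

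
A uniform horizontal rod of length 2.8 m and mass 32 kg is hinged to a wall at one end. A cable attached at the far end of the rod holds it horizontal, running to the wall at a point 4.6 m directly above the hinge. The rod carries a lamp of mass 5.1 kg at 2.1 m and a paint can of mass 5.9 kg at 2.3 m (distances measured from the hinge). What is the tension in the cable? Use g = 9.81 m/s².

About the hinge:
Beam weight: 32 × 9.81 = 313.9 N down at 1.4 m → arm 1.4 m, τ = 313.9 × 1.4 = 439.5 N·m clockwise.
Lamp: 5.1 × 9.81 = 50.03 N down at 2.1 m → arm 2.1 m, τ = 50.03 × 2.1 = 105.1 N·m clockwise.
Paint can: 5.9 × 9.81 = 57.88 N down at 2.3 m → arm 2.3 m, τ = 57.88 × 2.3 = 133.1 N·m clockwise.
Total clockwise load moment = 677.7 N·m.
The cable tension T acts at 2.8 m; only its component perpendicular to the rod, T sinθ, produces torque. sinθ = h/√(h²+d²) = 4.6/√(4.6²+2.8²) = 0.8542.
Balancing moments: T × 2.8 × 0.8542 = 677.7, giving T = 677.7 / 2.392 = 283 N.

T ≈ 283 N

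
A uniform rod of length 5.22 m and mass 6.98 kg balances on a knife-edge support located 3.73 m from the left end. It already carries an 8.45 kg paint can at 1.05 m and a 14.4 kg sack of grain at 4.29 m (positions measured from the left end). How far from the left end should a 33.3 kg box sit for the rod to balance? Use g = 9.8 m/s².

About the knife-edge support (at 3.73 m from the left end):
Beam weight: 6.98 × 9.8 = 68.4 N down at 2.61 m → arm 1.12 m, τ = 68.4 × 1.12 = 76.61 N·m counterclockwise.
Paint can: 8.45 × 9.8 = 82.81 N down at 1.05 m → arm 2.68 m, τ = 82.81 × 2.68 = 221.9 N·m counterclockwise.
Sack of grain: 14.4 × 9.8 = 141.1 N down at 4.29 m → arm 0.56 m, τ = 141.1 × 0.56 = 79.02 N·m clockwise.
Net moment of existing loads = 219.5 N·m counterclockwise.
The box weighs 33.3 × 9.8 = 326.3 N and must supply an equal clockwise moment, so its lever arm about the knife-edge support is 219.5 / 326.3 = 0.673 m.
That puts it at 3.73 + 0.673 = 4.4 m from the left end.

x ≈ 4.4 m from the left end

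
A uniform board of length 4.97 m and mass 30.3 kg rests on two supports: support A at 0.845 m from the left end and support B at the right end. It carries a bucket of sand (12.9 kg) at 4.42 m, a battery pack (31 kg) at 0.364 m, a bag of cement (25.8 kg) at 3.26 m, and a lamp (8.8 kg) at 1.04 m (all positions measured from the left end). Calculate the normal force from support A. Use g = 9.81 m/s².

R_A ≈ 723 N

Sum moments about support B (its reaction then has zero moment arm).
Beam weight: 30.3 × 9.81 = 297.2 N down at 2.485 m → arm 2.485 m, τ = 297.2 × 2.485 = 738.5 N·m counterclockwise.
Bucket of sand: 12.9 × 9.81 = 126.5 N down at 4.42 m → arm 0.55 m, τ = 126.5 × 0.55 = 69.58 N·m counterclockwise.
Battery pack: 31 × 9.81 = 304.1 N down at 0.364 m → arm 4.606 m, τ = 304.1 × 4.606 = 1401 N·m counterclockwise.
Bag of cement: 25.8 × 9.81 = 253.1 N down at 3.26 m → arm 1.71 m, τ = 253.1 × 1.71 = 432.8 N·m counterclockwise.
Lamp: 8.8 × 9.81 = 86.33 N down at 1.04 m → arm 3.93 m, τ = 86.33 × 3.93 = 339.3 N·m counterclockwise.
Net load moment about support B = 2981 N·m counterclockwise.
Reaction R at support A is upward at 0.845 m, arm 4.125 m → moment R × 4.125 clockwise.
For rotational equilibrium, R × 4.125 = 2981, so R = 723 N.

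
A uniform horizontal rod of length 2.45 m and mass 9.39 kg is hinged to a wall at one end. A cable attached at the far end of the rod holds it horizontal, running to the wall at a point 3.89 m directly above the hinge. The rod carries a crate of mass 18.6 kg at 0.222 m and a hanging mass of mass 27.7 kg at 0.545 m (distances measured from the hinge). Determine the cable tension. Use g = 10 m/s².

Taking torques about the hinge:
Beam weight: 9.39 × 10 = 93.9 N down at 1.225 m → arm 1.225 m, τ = 93.9 × 1.225 = 115 N·m clockwise.
Crate: 18.6 × 10 = 186 N down at 0.222 m → arm 0.222 m, τ = 186 × 0.222 = 41.29 N·m clockwise.
Hanging mass: 27.7 × 10 = 277 N down at 0.545 m → arm 0.545 m, τ = 277 × 0.545 = 151 N·m clockwise.
Total clockwise load moment = 307.3 N·m.
The cable tension T acts at 2.45 m; only its component perpendicular to the rod, T sinθ, produces torque. sinθ = h/√(h²+d²) = 3.89/√(3.89²+2.45²) = 0.8462.
For rotational equilibrium, T × 2.45 × 0.8462 = 307.3, so T = 307.3 / 2.073 = 148 N.

T ≈ 148 N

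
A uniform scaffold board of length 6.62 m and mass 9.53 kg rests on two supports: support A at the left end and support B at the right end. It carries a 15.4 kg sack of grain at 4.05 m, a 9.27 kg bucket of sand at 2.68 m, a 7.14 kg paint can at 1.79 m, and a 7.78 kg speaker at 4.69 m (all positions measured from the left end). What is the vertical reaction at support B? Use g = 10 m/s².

About support A:
Beam weight: 9.53 × 10 = 95.3 N down at 3.31 m → arm 3.31 m, τ = 95.3 × 3.31 = 315.4 N·m clockwise.
Sack of grain: 15.4 × 10 = 154 N down at 4.05 m → arm 4.05 m, τ = 154 × 4.05 = 623.7 N·m clockwise.
Bucket of sand: 9.27 × 10 = 92.7 N down at 2.68 m → arm 2.68 m, τ = 92.7 × 2.68 = 248.4 N·m clockwise.
Paint can: 7.14 × 10 = 71.4 N down at 1.79 m → arm 1.79 m, τ = 71.4 × 1.79 = 127.8 N·m clockwise.
Speaker: 7.78 × 10 = 77.8 N down at 4.69 m → arm 4.69 m, τ = 77.8 × 4.69 = 364.9 N·m clockwise.
Net load moment about support A = 1680 N·m clockwise.
Reaction R at support B is upward at 6.62 m, arm 6.62 m → moment R × 6.62 counterclockwise.
Setting net torque to zero: R × 6.62 = 1680 → R = 254 N.

R_B ≈ 254 N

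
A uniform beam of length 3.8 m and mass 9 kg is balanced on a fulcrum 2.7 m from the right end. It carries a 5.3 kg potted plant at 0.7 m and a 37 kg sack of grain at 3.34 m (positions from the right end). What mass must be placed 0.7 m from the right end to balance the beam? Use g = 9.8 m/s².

m ≈ 2.94 kg

Choose the fulcrum (at 2.7 m from the right end) as the axis so the support reaction has zero arm there.
Beam weight: 9 × 9.8 = 88.2 N down at 1.9 m → arm 0.8 m, τ = 88.2 × 0.8 = 70.56 N·m clockwise.
Potted plant: 5.3 × 9.8 = 51.94 N down at 0.7 m → arm 2 m, τ = 51.94 × 2 = 103.9 N·m clockwise.
Sack of grain: 37 × 9.8 = 362.6 N down at 3.34 m → arm 0.64 m, τ = 362.6 × 0.64 = 232.1 N·m counterclockwise.
Net moment of known loads = 57.64 N·m counterclockwise.
An unknown mass m at 0.7 m has arm 2 m; its moment is m·g·2 clockwise.
For rotational equilibrium, m × 9.8 × 2 = 57.64, so m = 57.64 / (9.8 × 2) = 2.94 kg.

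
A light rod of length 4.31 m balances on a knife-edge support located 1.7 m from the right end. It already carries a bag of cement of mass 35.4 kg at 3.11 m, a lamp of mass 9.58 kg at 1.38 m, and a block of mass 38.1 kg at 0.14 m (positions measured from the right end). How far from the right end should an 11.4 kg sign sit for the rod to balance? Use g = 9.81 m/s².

x ≈ 2.8 m from the right end

About the knife-edge support (at 1.7 m from the right end):
Bag of cement: 35.4 × 9.81 = 347.3 N down at 3.11 m → arm 1.41 m, τ = 347.3 × 1.41 = 489.7 N·m counterclockwise.
Lamp: 9.58 × 9.81 = 93.98 N down at 1.38 m → arm 0.32 m, τ = 93.98 × 0.32 = 30.07 N·m clockwise.
Block: 38.1 × 9.81 = 373.8 N down at 0.14 m → arm 1.56 m, τ = 373.8 × 1.56 = 583.1 N·m clockwise.
Net moment of existing loads = 123.5 N·m clockwise.
The sign weighs 11.4 × 9.81 = 111.8 N and must supply an equal counterclockwise moment, so its lever arm about the knife-edge support is 123.5 / 111.8 = 1.1 m.
That puts it at 1.7 + 1.1 = 2.8 m from the right end.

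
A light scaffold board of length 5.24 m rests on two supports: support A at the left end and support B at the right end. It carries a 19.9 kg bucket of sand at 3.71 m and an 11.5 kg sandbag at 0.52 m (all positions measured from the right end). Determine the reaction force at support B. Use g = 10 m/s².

R_B ≈ 162 N

Choose support A as the axis so its reaction then has zero moment arm.
Bucket of sand: 19.9 × 10 = 199 N down at 3.71 m → arm 1.53 m, τ = 199 × 1.53 = 304.5 N·m clockwise.
Sandbag: 11.5 × 10 = 115 N down at 0.52 m → arm 4.72 m, τ = 115 × 4.72 = 542.8 N·m clockwise.
Net load moment about support A = 847.3 N·m clockwise.
Reaction R at support B is upward at 0 m, arm 5.24 m → moment R × 5.24 counterclockwise.
Στ = 0 ⇒ R × 5.24 = 847.3 ⇒ R = 162 N.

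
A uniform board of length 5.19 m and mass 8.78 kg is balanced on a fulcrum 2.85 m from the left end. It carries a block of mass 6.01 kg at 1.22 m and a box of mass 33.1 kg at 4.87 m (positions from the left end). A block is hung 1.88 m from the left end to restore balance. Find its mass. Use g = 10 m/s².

Choose the fulcrum (at 2.85 m from the left end) as the axis so the support reaction has zero arm there.
Beam weight: 8.78 × 10 = 87.8 N down at 2.595 m → arm 0.255 m, τ = 87.8 × 0.255 = 22.39 N·m counterclockwise.
Block: 6.01 × 10 = 60.1 N down at 1.22 m → arm 1.63 m, τ = 60.1 × 1.63 = 97.96 N·m counterclockwise.
Box: 33.1 × 10 = 331 N down at 4.87 m → arm 2.02 m, τ = 331 × 2.02 = 668.6 N·m clockwise.
Net moment of known loads = 548.2 N·m clockwise.
An unknown mass m at 1.88 m has arm 0.97 m; its moment is m·g·0.97 counterclockwise.
Στ = 0 ⇒ m × 10 × 0.97 = 548.2 ⇒ m = 548.2 / (10 × 0.97) = 56.5 kg.

m ≈ 56.5 kg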